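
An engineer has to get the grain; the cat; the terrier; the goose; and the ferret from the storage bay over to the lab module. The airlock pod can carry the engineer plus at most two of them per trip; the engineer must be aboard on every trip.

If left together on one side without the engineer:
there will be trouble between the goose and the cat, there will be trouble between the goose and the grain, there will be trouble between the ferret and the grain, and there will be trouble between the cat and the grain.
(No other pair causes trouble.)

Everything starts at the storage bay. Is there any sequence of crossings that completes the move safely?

1. Engineer goes to the lab module with the cat and the grain.
2. Engineer goes back to the storage bay with the grain.
3. Engineer goes to the lab module with the grain and the terrier.
4. Engineer goes back to the storage bay with the grain.
5. Engineer goes to the lab module with the ferret and the grain.
6. Engineer goes back to the storage bay with the grain.
7. Engineer goes to the lab module with the goose and the grain.

Yes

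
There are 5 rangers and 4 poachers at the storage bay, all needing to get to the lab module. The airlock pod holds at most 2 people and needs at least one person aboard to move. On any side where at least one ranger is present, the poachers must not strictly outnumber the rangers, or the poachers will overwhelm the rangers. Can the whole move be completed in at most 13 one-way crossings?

No

Counting alone: each trip to the lab module takes at most 2 across and each return brings at least 1 back, so after t trips out (and t−1 returns) at most 2t − (t−1) of the 9 are across; that first reaches 9 at t = 8, so at least 15 crossings are needed.
Since 13 < 15, 13 crossings cannot be enough. (The shortest complete plan in fact takes 15:)
1. 2 poachers → the lab module.  (the storage bay: 5R 2P; the lab module: 0R 2P)
2. 1 poacher ← the storage bay.  (the storage bay: 5R 3P; the lab module: 0R 1P)
3. 2 poachers → the lab module.  (the storage bay: 5R 1P; the lab module: 0R 3P)
4. 1 poacher ← the storage bay.  (the storage bay: 5R 2P; the lab module: 0R 2P)
5. 2 rangers → the lab module.  (the storage bay: 3R 2P; the lab module: 2R 2P)
6. 1 poacher ← the storage bay.  (the storage bay: 3R 3P; the lab module: 2R 1P)
7. 1 ranger and 1 poacher → the lab module.  (the storage bay: 2R 2P; the lab module: 3R 2P)
8. 1 ranger ← the storage bay.  (the storage bay: 3R 2P; the lab module: 2R 2P)
9. 1 ranger and 1 poacher → the lab module.  (the storage bay: 2R 1P; the lab module: 3R 3P)
10. 1 poacher ← the storage bay.  (the storage bay: 2R 2P; the lab module: 3R 2P)
11. 1 ranger and 1 poacher → the lab module.  (the storage bay: 1R 1P; the lab module: 4R 3P)
12. 1 ranger ← the storage bay.  (the storage bay: 2R 1P; the lab module: 3R 3P)
13. 1 ranger and 1 poacher → the lab module.  (the storage bay: 1R 0P; the lab module: 4R 4P)
14. 1 poacher ← the storage bay.  (the storage bay: 1R 1P; the lab module: 4R 3P)
15. 1 ranger and 1 poacher → the lab module.  (the storage bay: 0R 0P; the lab module: 5R 4P)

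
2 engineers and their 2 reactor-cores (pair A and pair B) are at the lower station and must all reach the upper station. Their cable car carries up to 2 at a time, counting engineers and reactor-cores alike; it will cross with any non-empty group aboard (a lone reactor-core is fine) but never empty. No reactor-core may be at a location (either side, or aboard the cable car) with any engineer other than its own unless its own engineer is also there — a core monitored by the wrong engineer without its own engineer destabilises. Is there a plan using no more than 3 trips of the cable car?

Counting alone: each trip to the upper station takes at most 2 across and each return brings at least 1 back, so after t trips out (and t−1 returns) at most 2t − (t−1) of the 4 are across; that first reaches 4 at t = 3, so at least 5 crossings are needed.
Since 3 < 5, 3 crossings cannot be enough. (The shortest complete plan in fact takes 5:)
1. engineer A and reactor-core A cross → the upper station.
2. engineer A crosses ← the lower station.
3. engineer A and engineer B cross → the upper station.
4. engineer B crosses ← the lower station.
5. engineer B and reactor-core B cross → the upper station.

No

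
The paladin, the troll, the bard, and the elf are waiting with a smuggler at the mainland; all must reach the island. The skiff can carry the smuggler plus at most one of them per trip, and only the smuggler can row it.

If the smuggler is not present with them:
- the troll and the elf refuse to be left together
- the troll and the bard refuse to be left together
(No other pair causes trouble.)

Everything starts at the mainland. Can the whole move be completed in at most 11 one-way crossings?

Yes

Yes — this plan uses 9 crossings (≤ 11):
1. Smuggler goes to the island with the troll.  [the mainland: the bard, the elf, the paladin | the island: the troll]
2. Smuggler goes back to the mainland alone.  [the mainland: the bard, the elf, the paladin | the island: the troll]
3. Smuggler goes to the island with the paladin.  [the mainland: the bard, the elf | the island: the paladin, the troll]
4. Smuggler goes back to the mainland alone.  [the mainland: the bard, the elf | the island: the paladin, the troll]
5. Smuggler goes to the island with the bard.  [the mainland: the elf | the island: the bard, the paladin, the troll]
6. Smuggler goes back to the mainland with the troll.  [the mainland: the elf, the troll | the island: the bard, the paladin]
7. Smuggler goes to the island with the elf.  [the mainland: the troll | the island: the bard, the elf, the paladin]
8. Smuggler goes back to the mainland alone.  [the mainland: the troll | the island: the bard, the elf, the paladin]
9. Smuggler goes to the island with the troll.  [the mainland: — | the island: the bard, the elf, the paladin, the troll]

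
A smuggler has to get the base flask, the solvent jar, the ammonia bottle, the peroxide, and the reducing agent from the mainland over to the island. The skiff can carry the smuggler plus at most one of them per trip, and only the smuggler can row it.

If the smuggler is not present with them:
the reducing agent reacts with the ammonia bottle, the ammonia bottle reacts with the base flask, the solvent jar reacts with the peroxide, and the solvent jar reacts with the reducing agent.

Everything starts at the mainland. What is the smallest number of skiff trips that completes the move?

Whatever the first load, the items left behind include a forbidden pair without the smuggler. No opening move is safe, so no plan exists.

impossible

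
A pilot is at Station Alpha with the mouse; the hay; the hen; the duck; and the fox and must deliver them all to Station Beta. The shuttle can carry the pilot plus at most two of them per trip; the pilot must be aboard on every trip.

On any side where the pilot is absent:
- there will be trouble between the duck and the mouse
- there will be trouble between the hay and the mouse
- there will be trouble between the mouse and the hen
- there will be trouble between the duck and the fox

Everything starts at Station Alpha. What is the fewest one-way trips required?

Counting alone: the pilot can take at most 2 across per trip to Station Beta, so moving all 5 needs at least 3 loaded trips out, with a return between consecutive ones — at least 5 crossings.
The plan below uses exactly 5 crossings, so it is optimal:
1. Pilot goes to Station Beta with the duck and the mouse.  [Station Alpha: the fox, the hay, the hen | Station Beta: the duck, the mouse]
2. Pilot goes back to Station Alpha with the mouse.  [Station Alpha: the fox, the hay, the hen, the mouse | Station Beta: the duck]
3. Pilot goes to Station Beta with the hay and the hen.  [Station Alpha: the fox, the mouse | Station Beta: the duck, the hay, the hen]
4. Pilot goes back to Station Alpha alone.  [Station Alpha: the fox, the mouse | Station Beta: the duck, the hay, the hen]
5. Pilot goes to Station Beta with the fox and the mouse.  [Station Alpha: — | Station Beta: the duck, the fox, the hay, the hen, the mouse]

5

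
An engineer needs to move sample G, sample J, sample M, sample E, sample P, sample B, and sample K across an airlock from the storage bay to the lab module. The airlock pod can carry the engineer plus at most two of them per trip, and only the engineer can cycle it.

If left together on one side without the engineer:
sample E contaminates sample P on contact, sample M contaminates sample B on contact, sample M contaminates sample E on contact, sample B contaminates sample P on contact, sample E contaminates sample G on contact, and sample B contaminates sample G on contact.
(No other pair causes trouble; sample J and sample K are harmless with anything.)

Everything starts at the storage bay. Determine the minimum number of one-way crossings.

9

Counting alone: the engineer can take at most 2 across per trip to the lab module, so moving all 7 needs at least 4 loaded trips out, with a return between consecutive ones — at least 7 crossings.
The safety rule pushes this higher. Following every safe sequence of crossings, the most of the 7 that can be at the lab module as the airlock pod arrives there on crossing 7 is 6 — never all 7.
So no plan with fewer than 9 crossings exists, and this one achieves 9:
1. Engineer goes to the lab module with sample B and sample E.
2. Engineer goes back to the storage bay alone.
3. Engineer goes to the lab module with sample G.
4. Engineer goes back to the storage bay with sample B and sample E.
5. Engineer goes to the lab module with sample M and sample P.
6. Engineer goes back to the storage bay alone.
7. Engineer goes to the lab module with sample J and sample K.
8. Engineer goes back to the storage bay alone.
9. Engineer goes to the lab module with sample B and sample E.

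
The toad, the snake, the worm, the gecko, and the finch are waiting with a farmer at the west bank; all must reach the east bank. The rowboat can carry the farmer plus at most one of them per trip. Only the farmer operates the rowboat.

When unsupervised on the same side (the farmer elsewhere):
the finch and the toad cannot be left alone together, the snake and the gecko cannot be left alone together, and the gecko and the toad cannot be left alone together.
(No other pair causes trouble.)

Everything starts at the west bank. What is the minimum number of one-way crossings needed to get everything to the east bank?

impossible

Whatever the first load, the items left behind include a forbidden pair without the farmer. No opening move is safe, so no plan exists.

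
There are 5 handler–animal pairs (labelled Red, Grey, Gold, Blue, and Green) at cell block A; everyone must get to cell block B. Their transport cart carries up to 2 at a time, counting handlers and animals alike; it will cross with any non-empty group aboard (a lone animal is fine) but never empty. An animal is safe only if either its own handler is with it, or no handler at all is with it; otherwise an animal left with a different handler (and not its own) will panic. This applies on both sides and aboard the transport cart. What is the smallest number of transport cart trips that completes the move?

Following every safe sequence of crossings from the start, the most of the 10 that can be at cell block B as the transport cart arrives there on crossings 1, 3, 5, 7 is 2, 3, 4, 5 respectively; the best ever achieved is 5 of 10.
From crossing 9 on, no configuration arises that was not already reachable earlier: only 82 distinct safe configurations (who is on which side, and where the transport cart is) can ever be reached, none of them has everyone across, and every continuation just revisits them. So no valid plan exists.

impossible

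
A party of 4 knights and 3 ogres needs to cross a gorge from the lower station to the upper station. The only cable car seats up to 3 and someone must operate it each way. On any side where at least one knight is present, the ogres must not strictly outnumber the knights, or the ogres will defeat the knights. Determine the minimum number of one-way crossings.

Counting alone: each trip to the upper station takes at most 3 across and each return brings at least 1 back, so after t trips out (and t−1 returns) at most 3t − (t−1) of the 7 are across; that first reaches 7 at t = 3, so at least 5 crossings are needed.
The plan below uses exactly 5 crossings, so it is optimal:
1. 3 ogres → the upper station.  (the lower station: 4K 0O; the upper station: 0K 3O)
2. 1 ogre ← the lower station.  (the lower station: 4K 1O; the upper station: 0K 2O)
3. 3 knights → the upper station.  (the lower station: 1K 1O; the upper station: 3K 2O)
4. 1 knight ← the lower station.  (the lower station: 2K 1O; the upper station: 2K 2O)
5. 2 knights and 1 ogre → the upper station.  (the lower station: 0K 0O; the upper station: 4K 3O)

5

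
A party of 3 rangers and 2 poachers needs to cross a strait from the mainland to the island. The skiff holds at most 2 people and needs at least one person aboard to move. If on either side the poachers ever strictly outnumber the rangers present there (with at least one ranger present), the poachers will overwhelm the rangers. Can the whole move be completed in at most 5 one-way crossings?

No

Counting alone: each trip to the island takes at most 2 across and each return brings at least 1 back, so after t trips out (and t−1 returns) at most 2t − (t−1) of the 5 are across; that first reaches 5 at t = 4, so at least 7 crossings are needed.
Since 5 < 7, 5 crossings cannot be enough. (The shortest complete plan in fact takes 7:)
1. 2 poachers → the island.  (the mainland: 3R 0P; the island: 0R 2P)
2. 1 poacher ← the mainland.  (the mainland: 3R 1P; the island: 0R 1P)
3. 2 rangers → the island.  (the mainland: 1R 1P; the island: 2R 1P)
4. 1 ranger ← the mainland.  (the mainland: 2R 1P; the island: 1R 1P)
5. 1 ranger and 1 poacher → the island.  (the mainland: 1R 0P; the island: 2R 2P)
6. 1 poacher ← the mainland.  (the mainland: 1R 1P; the island: 2R 1P)
7. 1 ranger and 1 poacher → the island.  (the mainland: 0R 0P; the island: 3R 2P)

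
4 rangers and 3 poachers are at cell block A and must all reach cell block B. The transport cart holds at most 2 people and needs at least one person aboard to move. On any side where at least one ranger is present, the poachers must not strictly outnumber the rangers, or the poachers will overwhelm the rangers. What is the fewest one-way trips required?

11

Counting alone: each trip to cell block B takes at most 2 across and each return brings at least 1 back, so after t trips out (and t−1 returns) at most 2t − (t−1) of the 7 are across; that first reaches 7 at t = 6, so at least 11 crossings are needed.
The plan below uses exactly 11 crossings, so it is optimal:
1. 2 poachers → cell block B.  (cell block A: 4R 1P; cell block B: 0R 2P)
2. 1 poacher ← cell block A.  (cell block A: 4R 2P; cell block B: 0R 1P)
3. 2 poachers → cell block B.  (cell block A: 4R 0P; cell block B: 0R 3P)
4. 1 poacher ← cell block A.  (cell block A: 4R 1P; cell block B: 0R 2P)
5. 2 rangers → cell block B.  (cell block A: 2R 1P; cell block B: 2R 2P)
6. 1 poacher ← cell block A.  (cell block A: 2R 2P; cell block B: 2R 1P)
7. 1 ranger and 1 poacher → cell block B.  (cell block A: 1R 1P; cell block B: 3R 2P)
8. 1 ranger ← cell block A.  (cell block A: 2R 1P; cell block B: 2R 2P)
9. 1 ranger and 1 poacher → cell block B.  (cell block A: 1R 0P; cell block B: 3R 3P)
10. 1 poacher ← cell block A.  (cell block A: 1R 1P; cell block B: 3R 2P)
11. 1 ranger and 1 poacher → cell block B.  (cell block A: 0R 0P; cell block B: 4R 3P)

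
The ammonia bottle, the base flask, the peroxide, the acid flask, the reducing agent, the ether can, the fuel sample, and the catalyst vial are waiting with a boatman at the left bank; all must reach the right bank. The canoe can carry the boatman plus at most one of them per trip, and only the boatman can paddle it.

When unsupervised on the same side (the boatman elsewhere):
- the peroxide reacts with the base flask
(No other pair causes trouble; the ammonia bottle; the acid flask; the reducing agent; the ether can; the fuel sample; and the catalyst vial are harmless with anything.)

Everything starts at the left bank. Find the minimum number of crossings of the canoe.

Counting alone: the boatman can take at most 1 across per trip to the right bank, so moving all 8 needs at least 8 loaded trips out, with a return between consecutive ones — at least 15 crossings.
The plan below uses exactly 15 crossings, so it is optimal:
1. Boatman goes to the right bank with the base flask.  [the left bank: the acid flask, the ammonia bottle, the catalyst vial, the ether can, the fuel sample, the peroxide, the reducing agent | the right bank: the base flask]
2. Boatman goes back to the left bank alone.  [the left bank: the acid flask, the ammonia bottle, the catalyst vial, the ether can, the fuel sample, the peroxide, the reducing agent | the right bank: the base flask]
3. Boatman goes to the right bank with the ammonia bottle.  [the left bank: the acid flask, the catalyst vial, the ether can, the fuel sample, the peroxide, the reducing agent | the right bank: the ammonia bottle, the base flask]
4. Boatman goes back to the left bank alone.  [the left bank: the acid flask, the catalyst vial, the ether can, the fuel sample, the peroxide, the reducing agent | the right bank: the ammonia bottle, the base flask]
5. Boatman goes to the right bank with the acid flask.  [the left bank: the catalyst vial, the ether can, the fuel sample, the peroxide, the reducing agent | the right bank: the acid flask, the ammonia bottle, the base flask]
6. Boatman goes back to the left bank alone.  [the left bank: the catalyst vial, the ether can, the fuel sample, the peroxide, the reducing agent | the right bank: the acid flask, the ammonia bottle, the base flask]
7. Boatman goes to the right bank with the reducing agent.  [the left bank: the catalyst vial, the ether can, the fuel sample, the peroxide | the right bank: the acid flask, the ammonia bottle, the base flask, the reducing agent]
8. Boatman goes back to the left bank alone.  [the left bank: the catalyst vial, the ether can, the fuel sample, the peroxide | the right bank: the acid flask, the ammonia bottle, the base flask, the reducing agent]
9. Boatman goes to the right bank with the ether can.  [the left bank: the catalyst vial, the fuel sample, the peroxide | the right bank: the acid flask, the ammonia bottle, the base flask, the ether can, the reducing agent]
10. Boatman goes back to the left bank alone.  [the left bank: the catalyst vial, the fuel sample, the peroxide | the right bank: the acid flask, the ammonia bottle, the base flask, the ether can, the reducing agent]
11. Boatman goes to the right bank with the fuel sample.  [the left bank: the catalyst vial, the peroxide | the right bank: the acid flask, the ammonia bottle, the base flask, the ether can, the fuel sample, the reducing agent]
12. Boatman goes back to the left bank alone.  [the left bank: the catalyst vial, the peroxide | the right bank: the acid flask, the ammonia bottle, the base flask, the ether can, the fuel sample, the reducing agent]
13. Boatman goes to the right bank with the catalyst vial.  [the left bank: the peroxide | the right bank: the acid flask, the ammonia bottle, the base flask, the catalyst vial, the ether can, the fuel sample, the reducing agent]
14. Boatman goes back to the left bank alone.  [the left bank: the peroxide | the right bank: the acid flask, the ammonia bottle, the base flask, the catalyst vial, the ether can, the fuel sample, the reducing agent]
15. Boatman goes to the right bank with the peroxide.  [the left bank: — | the right bank: the acid flask, the ammonia bottle, the base flask, the catalyst vial, the ether can, the fuel sample, the peroxide, the reducing agent]

15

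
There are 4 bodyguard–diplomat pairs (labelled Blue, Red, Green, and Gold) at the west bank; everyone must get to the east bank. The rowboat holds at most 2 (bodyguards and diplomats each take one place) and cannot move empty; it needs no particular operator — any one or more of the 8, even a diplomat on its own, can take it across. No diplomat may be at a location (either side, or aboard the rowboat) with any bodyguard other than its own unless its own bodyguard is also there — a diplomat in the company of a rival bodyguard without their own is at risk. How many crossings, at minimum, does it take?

Following every safe sequence of crossings from the start, the most of the 8 that can be at the east bank as the rowboat arrives there on crossings 1, 3, 5 is 2, 3, 4 respectively; the best ever achieved is 4 of 8.
From crossing 7 on, no configuration arises that was not already reachable earlier: only 44 distinct safe configurations (who is on which side, and where the rowboat is) can ever be reached, none of them has everyone across, and every continuation just revisits them. So no valid plan exists.

impossible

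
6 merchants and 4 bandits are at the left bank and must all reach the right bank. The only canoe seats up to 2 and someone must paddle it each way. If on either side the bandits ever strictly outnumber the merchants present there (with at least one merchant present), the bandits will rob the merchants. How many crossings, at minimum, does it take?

17

Counting alone: each trip to the right bank takes at most 2 across and each return brings at least 1 back, so after t trips out (and t−1 returns) at most 2t − (t−1) of the 10 are across; that first reaches 10 at t = 9, so at least 17 crossings are needed.
The plan below uses exactly 17 crossings, so it is optimal:
1. 2 bandits → the right bank.  (the left bank: 6M 2B; the right bank: 0M 2B)
2. 1 bandit ← the left bank.  (the left bank: 6M 3B; the right bank: 0M 1B)
3. 2 bandits → the right bank.  (the left bank: 6M 1B; the right bank: 0M 3B)
4. 1 bandit ← the left bank.  (the left bank: 6M 2B; the right bank: 0M 2B)
5. 2 merchants → the right bank.  (the left bank: 4M 2B; the right bank: 2M 2B)
6. 1 bandit ← the left bank.  (the left bank: 4M 3B; the right bank: 2M 1B)
7. 1 merchant and 1 bandit → the right bank.  (the left bank: 3M 2B; the right bank: 3M 2B)
8. 1 bandit ← the left bank.  (the left bank: 3M 3B; the right bank: 3M 1B)
9. 2 bandits → the right bank.  (the left bank: 3M 1B; the right bank: 3M 3B)
10. 1 bandit ← the left bank.  (the left bank: 3M 2B; the right bank: 3M 2B)
11. 1 merchant and 1 bandit → the right bank.  (the left bank: 2M 1B; the right bank: 4M 3B)
12. 1 bandit ← the left bank.  (the left bank: 2M 2B; the right bank: 4M 2B)
13. 2 bandits → the right bank.  (the left bank: 2M 0B; the right bank: 4M 4B)
14. 1 bandit ← the left bank.  (the left bank: 2M 1B; the right bank: 4M 3B)
15. 1 merchant and 1 bandit → the right bank.  (the left bank: 1M 0B; the right bank: 5M 4B)
16. 1 bandit ← the left bank.  (the left bank: 1M 1B; the right bank: 5M 3B)
17. 1 merchant and 1 bandit → the right bank.  (the left bank: 0M 0B; the right bank: 6M 4B)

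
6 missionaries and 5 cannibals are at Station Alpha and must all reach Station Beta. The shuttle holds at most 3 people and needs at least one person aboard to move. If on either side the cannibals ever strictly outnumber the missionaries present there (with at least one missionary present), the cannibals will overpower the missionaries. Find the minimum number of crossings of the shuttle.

Counting alone: each trip to Station Beta takes at most 3 across and each return brings at least 1 back, so after t trips out (and t−1 returns) at most 3t − (t−1) of the 11 are across; that first reaches 11 at t = 5, so at least 9 crossings are needed.
The plan below uses exactly 9 crossings, so it is optimal:
1. 3 cannibals → Station Beta.  (Station Alpha: 6M 2C; Station Beta: 0M 3C)
2. 1 cannibal ← Station Alpha.  (Station Alpha: 6M 3C; Station Beta: 0M 2C)
3. 3 missionaries → Station Beta.  (Station Alpha: 3M 3C; Station Beta: 3M 2C)
4. 1 missionary ← Station Alpha.  (Station Alpha: 4M 3C; Station Beta: 2M 2C)
5. 2 missionaries and 1 cannibal → Station Beta.  (Station Alpha: 2M 2C; Station Beta: 4M 3C)
6. 1 missionary ← Station Alpha.  (Station Alpha: 3M 2C; Station Beta: 3M 3C)
7. 2 missionaries and 1 cannibal → Station Beta.  (Station Alpha: 1M 1C; Station Beta: 5M 4C)
8. 1 missionary ← Station Alpha.  (Station Alpha: 2M 1C; Station Beta: 4M 4C)
9. 2 missionaries and 1 cannibal → Station Beta.  (Station Alpha: 0M 0C; Station Beta: 6M 5C)

9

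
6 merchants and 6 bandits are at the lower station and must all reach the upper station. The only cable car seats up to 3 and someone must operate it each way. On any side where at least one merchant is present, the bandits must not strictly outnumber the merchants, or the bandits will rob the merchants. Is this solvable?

Following every safe sequence of crossings from the start, the most of the 12 that can be at the upper station as the cable car arrives there on crossings 1, 3, 5 is 3, 5, 6 respectively; the best ever achieved is 6 of 12.
From crossing 7 on, no configuration arises that was not already reachable earlier: only 17 distinct safe configurations (who is on which side, and where the cable car is) can ever be reached, none of them has everyone across, and every continuation just revisits them. They are: 0 merchants + 0 bandits across (cable car back at the start); 0 merchants + 1 bandit across (cable car there); 0 merchants + 1 bandit across (cable car back at the start); 0 merchants + 2 bandits across (cable car there); 0 merchants + 2 bandits across (cable car back at the start); 0 merchants + 3 bandits across (cable car there); 0 merchants + 3 bandits across (cable car back at the start); 0 merchants + 4 bandits across (cable car there); 0 merchants + 4 bandits across (cable car back at the start); 0 merchants + 5 bandits across (cable car there); 0 merchants + 5 bandits across (cable car back at the start); 0 merchants + 6 bandits across (cable car there); 1 merchant + 1 bandit across (cable car there); 1 merchant + 1 bandit across (cable car back at the start); 2 merchants + 2 bandits across (cable car there); 2 merchants + 2 bandits across (cable car back at the start); 3 merchants + 3 bandits across (cable car there). So no valid plan exists.

No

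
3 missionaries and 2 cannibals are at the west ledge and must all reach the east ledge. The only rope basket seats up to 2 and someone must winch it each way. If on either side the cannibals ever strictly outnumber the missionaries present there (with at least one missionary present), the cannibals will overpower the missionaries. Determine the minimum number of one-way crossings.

Counting alone: each trip to the east ledge takes at most 2 across and each return brings at least 1 back, so after t trips out (and t−1 returns) at most 2t − (t−1) of the 5 are across; that first reaches 5 at t = 4, so at least 7 crossings are needed.
The plan below uses exactly 7 crossings, so it is optimal:
1. 2 cannibals → the east ledge.  (the west ledge: 3M 0C; the east ledge: 0M 2C)
2. 1 cannibal ← the west ledge.  (the west ledge: 3M 1C; the east ledge: 0M 1C)
3. 2 missionaries → the east ledge.  (the west ledge: 1M 1C; the east ledge: 2M 1C)
4. 1 missionary ← the west ledge.  (the west ledge: 2M 1C; the east ledge: 1M 1C)
5. 1 missionary and 1 cannibal → the east ledge.  (the west ledge: 1M 0C; the east ledge: 2M 2C)
6. 1 cannibal ← the west ledge.  (the west ledge: 1M 1C; the east ledge: 2M 1C)
7. 1 missionary and 1 cannibal → the east ledge.  (the west ledge: 0M 0C; the east ledge: 3M 2C)

7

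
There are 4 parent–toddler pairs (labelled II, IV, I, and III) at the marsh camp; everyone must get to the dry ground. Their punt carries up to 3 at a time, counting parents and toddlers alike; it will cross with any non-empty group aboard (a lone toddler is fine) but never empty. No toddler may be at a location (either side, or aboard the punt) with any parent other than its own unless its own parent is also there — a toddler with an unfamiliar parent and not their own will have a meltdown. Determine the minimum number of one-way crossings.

Counting alone: each trip to the dry ground takes at most 3 across and each return brings at least 1 back, so after t trips out (and t−1 returns) at most 3t − (t−1) of the 8 are across; that first reaches 8 at t = 4, so at least 7 crossings are needed.
The safety rule pushes this higher. Following every safe sequence of crossings, the most of the 8 that can be at the dry ground as the punt arrives there on crossing 7 is 7 — never all 8.
So no plan with fewer than 9 crossings exists, and this one achieves 9:
1. parent II and toddler II cross → the dry ground.
2. parent II crosses ← the marsh camp.
3. parent II, parent IV, and toddler IV cross → the dry ground.
4. parent II and toddler II cross ← the marsh camp.
5. parent I, parent II, and parent III cross → the dry ground.
6. toddler IV crosses ← the marsh camp.
7. toddler II and toddler IV cross → the dry ground.
8. toddler II crosses ← the marsh camp.
9. toddler I, toddler II, and toddler III cross → the dry ground.

9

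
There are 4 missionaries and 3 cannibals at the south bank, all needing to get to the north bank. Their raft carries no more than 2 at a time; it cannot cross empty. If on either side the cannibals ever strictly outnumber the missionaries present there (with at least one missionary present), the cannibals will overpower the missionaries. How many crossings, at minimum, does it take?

11

Counting alone: each trip to the north bank takes at most 2 across and each return brings at least 1 back, so after t trips out (and t−1 returns) at most 2t − (t−1) of the 7 are across; that first reaches 7 at t = 6, so at least 11 crossings are needed.
The plan below uses exactly 11 crossings, so it is optimal:
1. 2 cannibals → the north bank.  (the south bank: 4M 1C; the north bank: 0M 2C)
2. 1 cannibal ← the south bank.  (the south bank: 4M 2C; the north bank: 0M 1C)
3. 2 cannibals → the north bank.  (the south bank: 4M 0C; the north bank: 0M 3C)
4. 1 cannibal ← the south bank.  (the south bank: 4M 1C; the north bank: 0M 2C)
5. 2 missionaries → the north bank.  (the south bank: 2M 1C; the north bank: 2M 2C)
6. 1 cannibal ← the south bank.  (the south bank: 2M 2C; the north bank: 2M 1C)
7. 1 missionary and 1 cannibal → the north bank.  (the south bank: 1M 1C; the north bank: 3M 2C)
8. 1 missionary ← the south bank.  (the south bank: 2M 1C; the north bank: 2M 2C)
9. 1 missionary and 1 cannibal → the north bank.  (the south bank: 1M 0C; the north bank: 3M 3C)
10. 1 cannibal ← the south bank.  (the south bank: 1M 1C; the north bank: 3M 2C)
11. 1 missionary and 1 cannibal → the north bank.  (the south bank: 0M 0C; the north bank: 4M 3C)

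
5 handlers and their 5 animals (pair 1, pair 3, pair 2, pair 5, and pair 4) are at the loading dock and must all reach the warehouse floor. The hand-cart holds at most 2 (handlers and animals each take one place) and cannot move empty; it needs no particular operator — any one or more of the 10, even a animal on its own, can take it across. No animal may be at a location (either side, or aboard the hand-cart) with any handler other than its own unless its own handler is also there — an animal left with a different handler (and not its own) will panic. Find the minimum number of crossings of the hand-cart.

impossible

Following every safe sequence of crossings from the start, the most of the 10 that can be at the warehouse floor as the hand-cart arrives there on crossings 1, 3, 5, 7 is 2, 3, 4, 5 respectively; the best ever achieved is 5 of 10.
From crossing 9 on, no configuration arises that was not already reachable earlier: only 82 distinct safe configurations (who is on which side, and where the hand-cart is) can ever be reached, none of them has everyone across, and every continuation just revisits them. So no valid plan exists.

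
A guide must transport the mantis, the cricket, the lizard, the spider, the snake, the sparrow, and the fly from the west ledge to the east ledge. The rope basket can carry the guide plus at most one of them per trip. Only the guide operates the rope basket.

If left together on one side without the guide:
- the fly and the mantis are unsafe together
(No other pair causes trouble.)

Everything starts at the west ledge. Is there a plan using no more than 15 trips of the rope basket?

Yes

Yes — this plan uses 13 crossings (≤ 15):
1. Guide goes to the east ledge with the mantis.  [the west ledge: the cricket, the fly, the lizard, the snake, the sparrow, the spider | the east ledge: the mantis]
2. Guide goes back to the west ledge alone.  [the west ledge: the cricket, the fly, the lizard, the snake, the sparrow, the spider | the east ledge: the mantis]
3. Guide goes to the east ledge with the cricket.  [the west ledge: the fly, the lizard, the snake, the sparrow, the spider | the east ledge: the cricket, the mantis]
4. Guide goes back to the west ledge alone.  [the west ledge: the fly, the lizard, the snake, the sparrow, the spider | the east ledge: the cricket, the mantis]
5. Guide goes to the east ledge with the lizard.  [the west ledge: the fly, the snake, the sparrow, the spider | the east ledge: the cricket, the lizard, the mantis]
6. Guide goes back to the west ledge alone.  [the west ledge: the fly, the snake, the sparrow, the spider | the east ledge: the cricket, the lizard, the mantis]
7. Guide goes to the east ledge with the spider.  [the west ledge: the fly, the snake, the sparrow | the east ledge: the cricket, the lizard, the mantis, the spider]
8. Guide goes back to the west ledge alone.  [the west ledge: the fly, the snake, the sparrow | the east ledge: the cricket, the lizard, the mantis, the spider]
9. Guide goes to the east ledge with the snake.  [the west ledge: the fly, the sparrow | the east ledge: the cricket, the lizard, the mantis, the snake, the spider]
10. Guide goes back to the west ledge alone.  [the west ledge: the fly, the sparrow | the east ledge: the cricket, the lizard, the mantis, the snake, the spider]
11. Guide goes to the east ledge with the sparrow.  [the west ledge: the fly | the east ledge: the cricket, the lizard, the mantis, the snake, the sparrow, the spider]
12. Guide goes back to the west ledge alone.  [the west ledge: the fly | the east ledge: the cricket, the lizard, the mantis, the snake, the sparrow, the spider]
13. Guide goes to the east ledge with the fly.  [the west ledge: — | the east ledge: the cricket, the fly, the lizard, the mantis, the snake, the sparrow, the spider]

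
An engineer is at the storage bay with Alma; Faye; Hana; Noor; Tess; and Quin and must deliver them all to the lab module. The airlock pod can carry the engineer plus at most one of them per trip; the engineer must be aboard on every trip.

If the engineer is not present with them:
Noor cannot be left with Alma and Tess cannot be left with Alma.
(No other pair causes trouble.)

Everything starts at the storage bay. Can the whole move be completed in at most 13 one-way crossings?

Yes

Yes — this plan uses 13 crossings (≤ 13):
1. Engineer goes to the lab module with Alma.
2. Engineer goes back to the storage bay alone.
3. Engineer goes to the lab module with Faye.
4. Engineer goes back to the storage bay alone.
5. Engineer goes to the lab module with Hana.
6. Engineer goes back to the storage bay alone.
7. Engineer goes to the lab module with Noor.
8. Engineer goes back to the storage bay with Alma.
9. Engineer goes to the lab module with Tess.
10. Engineer goes back to the storage bay alone.
11. Engineer goes to the lab module with Quin.
12. Engineer goes back to the storage bay alone.
13. Engineer goes to the lab module with Alma.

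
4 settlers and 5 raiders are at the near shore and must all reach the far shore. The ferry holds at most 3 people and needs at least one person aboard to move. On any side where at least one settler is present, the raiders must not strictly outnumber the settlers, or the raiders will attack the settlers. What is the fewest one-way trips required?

impossible

The raiders already outnumber the settlers at the near shore before anyone moves, so the starting position itself is disallowed.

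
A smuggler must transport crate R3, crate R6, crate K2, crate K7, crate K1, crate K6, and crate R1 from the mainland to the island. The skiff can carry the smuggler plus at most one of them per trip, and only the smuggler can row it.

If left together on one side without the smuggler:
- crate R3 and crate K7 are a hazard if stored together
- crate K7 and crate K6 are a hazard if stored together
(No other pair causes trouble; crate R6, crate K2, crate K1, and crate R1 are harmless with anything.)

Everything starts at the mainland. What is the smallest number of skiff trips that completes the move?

15

Counting alone: the smuggler can take at most 1 across per trip to the island, so moving all 7 needs at least 7 loaded trips out, with a return between consecutive ones — at least 13 crossings.
The safety rule pushes this higher. Following every safe sequence of crossings, the most of the 7 that can be at the island as the skiff arrives there on crossing 13 is 6 — never all 7.
So no plan with fewer than 15 crossings exists, and this one achieves 15:
1. Smuggler goes to the island with crate K7.
2. Smuggler goes back to the mainland alone.
3. Smuggler goes to the island with crate R3.
4. Smuggler goes back to the mainland with crate K7.
5. Smuggler goes to the island with crate K6.
6. Smuggler goes back to the mainland alone.
7. Smuggler goes to the island with crate R6.
8. Smuggler goes back to the mainland alone.
9. Smuggler goes to the island with crate K2.
10. Smuggler goes back to the mainland alone.
11. Smuggler goes to the island with crate K1.
12. Smuggler goes back to the mainland alone.
13. Smuggler goes to the island with crate R1.
14. Smuggler goes back to the mainland alone.
15. Smuggler goes to the island with crate K7.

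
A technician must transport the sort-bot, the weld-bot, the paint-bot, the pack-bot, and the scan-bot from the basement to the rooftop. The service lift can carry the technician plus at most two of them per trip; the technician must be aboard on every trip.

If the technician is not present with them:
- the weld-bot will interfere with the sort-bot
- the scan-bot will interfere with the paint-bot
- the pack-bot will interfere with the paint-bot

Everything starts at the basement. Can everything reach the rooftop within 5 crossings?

Yes — this plan uses 5 crossings (≤ 5):
1. Technician goes to the rooftop with the paint-bot and the sort-bot.
2. Technician goes back to the basement alone.
3. Technician goes to the rooftop with the pack-bot and the scan-bot.
4. Technician goes back to the basement with the paint-bot.
5. Technician goes to the rooftop with the paint-bot and the weld-bot.

Yes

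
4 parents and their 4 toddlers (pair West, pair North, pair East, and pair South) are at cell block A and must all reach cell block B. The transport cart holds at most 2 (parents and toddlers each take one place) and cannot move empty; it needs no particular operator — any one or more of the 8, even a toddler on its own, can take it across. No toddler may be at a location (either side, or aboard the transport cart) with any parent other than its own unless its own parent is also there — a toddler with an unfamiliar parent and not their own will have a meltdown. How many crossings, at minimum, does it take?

Following every safe sequence of crossings from the start, the most of the 8 that can be at cell block B as the transport cart arrives there on crossings 1, 3, 5 is 2, 3, 4 respectively; the best ever achieved is 4 of 8.
From crossing 7 on, no configuration arises that was not already reachable earlier: only 44 distinct safe configurations (who is on which side, and where the transport cart is) can ever be reached, none of them has everyone across, and every continuation just revisits them. So no valid plan exists.

impossible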